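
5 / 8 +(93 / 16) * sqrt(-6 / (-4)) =5 / 8 +93 * sqrt(6) / 32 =7.74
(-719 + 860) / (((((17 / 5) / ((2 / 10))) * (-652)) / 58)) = -4089 / 5542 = -0.74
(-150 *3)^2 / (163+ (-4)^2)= 202500 / 179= 1131.28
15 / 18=5 / 6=0.83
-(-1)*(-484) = -484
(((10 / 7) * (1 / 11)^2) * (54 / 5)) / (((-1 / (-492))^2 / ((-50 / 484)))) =-326786400 / 102487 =-3188.56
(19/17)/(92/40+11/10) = 95/289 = 0.33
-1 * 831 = -831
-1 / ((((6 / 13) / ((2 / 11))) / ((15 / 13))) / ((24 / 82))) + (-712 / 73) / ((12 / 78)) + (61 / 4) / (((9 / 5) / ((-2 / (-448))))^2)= -34003271247017 / 535230001152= -63.53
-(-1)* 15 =15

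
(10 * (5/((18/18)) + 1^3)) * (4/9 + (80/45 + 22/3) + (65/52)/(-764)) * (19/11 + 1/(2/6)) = 2709.84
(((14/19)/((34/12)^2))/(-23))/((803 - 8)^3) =-56/7050796110375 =-0.00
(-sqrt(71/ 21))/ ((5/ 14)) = -2 * sqrt(1491)/ 15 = -5.15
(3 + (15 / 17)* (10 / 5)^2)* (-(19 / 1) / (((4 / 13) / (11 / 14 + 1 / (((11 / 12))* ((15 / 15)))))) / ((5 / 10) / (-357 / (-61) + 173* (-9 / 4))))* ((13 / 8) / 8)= 566828078193 / 4809728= 117850.34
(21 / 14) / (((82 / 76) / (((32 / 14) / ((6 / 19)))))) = 2888 / 287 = 10.06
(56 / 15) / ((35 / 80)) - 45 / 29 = 3037 / 435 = 6.98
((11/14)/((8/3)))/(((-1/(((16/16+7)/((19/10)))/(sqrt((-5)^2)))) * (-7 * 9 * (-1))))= -11/2793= -0.00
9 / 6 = 1.50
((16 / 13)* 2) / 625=32 / 8125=0.00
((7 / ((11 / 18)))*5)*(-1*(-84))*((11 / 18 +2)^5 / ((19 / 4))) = 56189526715 / 457083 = 122930.69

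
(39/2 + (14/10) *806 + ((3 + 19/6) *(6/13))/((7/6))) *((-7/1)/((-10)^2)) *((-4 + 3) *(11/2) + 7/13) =135038361/338000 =399.52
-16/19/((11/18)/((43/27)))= -1376/627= -2.19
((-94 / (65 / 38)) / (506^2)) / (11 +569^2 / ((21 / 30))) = -0.00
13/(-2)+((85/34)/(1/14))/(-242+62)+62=1991/36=55.31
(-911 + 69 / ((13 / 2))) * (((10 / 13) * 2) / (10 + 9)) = -234100 / 3211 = -72.91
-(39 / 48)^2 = -169 / 256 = -0.66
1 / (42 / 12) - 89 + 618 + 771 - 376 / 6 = 25990 / 21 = 1237.62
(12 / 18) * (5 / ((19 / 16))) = 2.81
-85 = -85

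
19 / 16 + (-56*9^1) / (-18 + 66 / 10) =45.40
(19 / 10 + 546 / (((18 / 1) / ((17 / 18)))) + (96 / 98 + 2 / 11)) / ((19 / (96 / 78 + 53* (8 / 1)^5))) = 2741754646112 / 945945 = 2898429.24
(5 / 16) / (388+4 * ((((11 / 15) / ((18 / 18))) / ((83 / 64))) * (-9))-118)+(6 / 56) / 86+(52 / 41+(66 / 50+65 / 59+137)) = 4245231674036489 / 30173833855200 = 140.69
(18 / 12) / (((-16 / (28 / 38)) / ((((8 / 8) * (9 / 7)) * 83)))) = -2241 / 304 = -7.37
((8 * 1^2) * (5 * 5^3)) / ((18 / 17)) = 42500 / 9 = 4722.22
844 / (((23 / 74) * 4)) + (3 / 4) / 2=124981 / 184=679.24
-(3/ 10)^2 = -9/ 100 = -0.09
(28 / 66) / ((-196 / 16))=-8 / 231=-0.03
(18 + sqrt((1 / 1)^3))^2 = 361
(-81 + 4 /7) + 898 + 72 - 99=5534 /7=790.57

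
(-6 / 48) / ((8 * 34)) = -1 / 2176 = -0.00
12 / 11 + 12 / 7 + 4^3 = 66.81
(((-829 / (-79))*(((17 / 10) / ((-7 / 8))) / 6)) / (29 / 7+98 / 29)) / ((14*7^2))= -408697 / 620656785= -0.00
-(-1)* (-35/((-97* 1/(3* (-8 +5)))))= -315/97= -3.25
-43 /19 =-2.26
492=492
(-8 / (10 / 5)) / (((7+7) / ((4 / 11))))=-8 / 77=-0.10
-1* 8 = -8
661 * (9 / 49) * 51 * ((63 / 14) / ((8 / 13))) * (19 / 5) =674455977 / 3920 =172055.10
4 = 4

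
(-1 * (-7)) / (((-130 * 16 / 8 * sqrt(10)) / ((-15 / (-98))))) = -3 * sqrt(10) / 7280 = -0.00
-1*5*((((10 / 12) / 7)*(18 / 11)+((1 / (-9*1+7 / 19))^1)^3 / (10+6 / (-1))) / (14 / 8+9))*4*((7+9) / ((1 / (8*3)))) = -138.89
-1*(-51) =51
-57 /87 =-19 /29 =-0.66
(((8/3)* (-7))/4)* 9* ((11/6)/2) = -38.50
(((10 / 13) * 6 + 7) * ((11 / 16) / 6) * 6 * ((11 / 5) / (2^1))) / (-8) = -18271 / 16640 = -1.10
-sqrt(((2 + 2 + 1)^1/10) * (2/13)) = -sqrt(13)/13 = -0.28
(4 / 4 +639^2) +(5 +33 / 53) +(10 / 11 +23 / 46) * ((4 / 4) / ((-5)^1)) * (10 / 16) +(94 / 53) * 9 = 3809027317 / 9328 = 408343.41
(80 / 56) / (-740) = -1 / 518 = -0.00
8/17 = 0.47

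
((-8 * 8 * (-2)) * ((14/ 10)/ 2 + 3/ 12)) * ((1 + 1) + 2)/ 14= 1216/ 35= 34.74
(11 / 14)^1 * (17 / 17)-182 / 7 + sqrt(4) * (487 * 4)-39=53645 / 14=3831.79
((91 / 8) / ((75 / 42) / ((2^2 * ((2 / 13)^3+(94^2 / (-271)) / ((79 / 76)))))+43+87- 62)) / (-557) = -187939628968 / 625662534438379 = -0.00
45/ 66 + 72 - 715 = -14131/ 22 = -642.32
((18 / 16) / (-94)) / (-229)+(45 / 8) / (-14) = -30267 / 75341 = -0.40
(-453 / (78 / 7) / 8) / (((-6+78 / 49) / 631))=727.42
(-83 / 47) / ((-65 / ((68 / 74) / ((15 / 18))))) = 0.03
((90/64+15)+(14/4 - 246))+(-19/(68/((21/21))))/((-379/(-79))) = -46627113/206176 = -226.15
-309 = -309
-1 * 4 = -4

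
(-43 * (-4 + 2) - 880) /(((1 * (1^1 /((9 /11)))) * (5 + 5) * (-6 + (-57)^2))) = -0.02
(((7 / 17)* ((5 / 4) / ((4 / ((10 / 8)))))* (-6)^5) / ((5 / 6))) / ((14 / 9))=-32805 / 34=-964.85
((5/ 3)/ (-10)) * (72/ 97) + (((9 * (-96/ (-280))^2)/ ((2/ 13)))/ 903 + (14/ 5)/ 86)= -2987839/ 35766325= -0.08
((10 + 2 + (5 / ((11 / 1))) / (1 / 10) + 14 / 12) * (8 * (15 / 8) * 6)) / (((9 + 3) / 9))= 52605 / 44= 1195.57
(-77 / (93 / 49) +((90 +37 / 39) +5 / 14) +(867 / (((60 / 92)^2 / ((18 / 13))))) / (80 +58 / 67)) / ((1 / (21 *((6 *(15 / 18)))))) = 1558231449 / 173290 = 8992.04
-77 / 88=-7 / 8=-0.88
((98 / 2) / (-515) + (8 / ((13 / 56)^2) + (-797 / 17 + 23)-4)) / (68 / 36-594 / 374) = 1604250657 / 4003610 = 400.70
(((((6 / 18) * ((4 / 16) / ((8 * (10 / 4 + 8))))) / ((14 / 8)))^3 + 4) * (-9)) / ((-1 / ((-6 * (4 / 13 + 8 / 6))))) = -43912253954 / 123884397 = -354.46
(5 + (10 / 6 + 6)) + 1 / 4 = 155 / 12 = 12.92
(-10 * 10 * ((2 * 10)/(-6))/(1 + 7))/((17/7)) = 875/51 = 17.16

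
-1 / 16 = -0.06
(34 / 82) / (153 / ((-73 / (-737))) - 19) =1241 / 4566334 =0.00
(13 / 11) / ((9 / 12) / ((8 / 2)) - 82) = -208 / 14399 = -0.01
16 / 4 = 4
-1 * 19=-19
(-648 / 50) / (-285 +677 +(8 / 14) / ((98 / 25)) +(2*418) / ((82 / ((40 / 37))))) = -28097874 / 874085675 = -0.03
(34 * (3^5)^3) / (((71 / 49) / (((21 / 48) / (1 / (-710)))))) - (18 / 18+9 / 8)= -836684767187 / 8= -104585595898.38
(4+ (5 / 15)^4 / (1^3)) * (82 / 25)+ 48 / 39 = 15154 / 1053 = 14.39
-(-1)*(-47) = -47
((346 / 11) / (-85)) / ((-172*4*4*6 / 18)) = 0.00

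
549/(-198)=-61/22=-2.77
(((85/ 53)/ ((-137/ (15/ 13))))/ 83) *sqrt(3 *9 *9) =-11475 *sqrt(3)/ 7834619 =-0.00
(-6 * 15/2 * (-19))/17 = 855/17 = 50.29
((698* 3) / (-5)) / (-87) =698 / 145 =4.81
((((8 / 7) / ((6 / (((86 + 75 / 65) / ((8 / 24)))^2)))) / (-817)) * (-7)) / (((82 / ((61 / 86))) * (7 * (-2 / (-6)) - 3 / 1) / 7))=-4933216827 / 486845398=-10.13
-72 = -72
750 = 750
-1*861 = -861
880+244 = 1124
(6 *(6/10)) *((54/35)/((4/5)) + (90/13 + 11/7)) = 37.52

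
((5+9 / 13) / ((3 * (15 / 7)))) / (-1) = -518 / 585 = -0.89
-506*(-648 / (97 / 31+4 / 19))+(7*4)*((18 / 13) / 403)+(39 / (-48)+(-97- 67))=16161437785275 / 164881808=98018.32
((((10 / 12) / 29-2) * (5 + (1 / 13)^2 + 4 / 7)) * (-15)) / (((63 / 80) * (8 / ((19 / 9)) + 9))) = 175506800 / 10718487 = 16.37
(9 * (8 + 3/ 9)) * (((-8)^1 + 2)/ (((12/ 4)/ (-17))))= 2550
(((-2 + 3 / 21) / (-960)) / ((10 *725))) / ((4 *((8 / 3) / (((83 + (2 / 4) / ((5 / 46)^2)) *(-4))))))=-40729 / 3248000000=-0.00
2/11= 0.18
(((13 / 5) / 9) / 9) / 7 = 13 / 2835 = 0.00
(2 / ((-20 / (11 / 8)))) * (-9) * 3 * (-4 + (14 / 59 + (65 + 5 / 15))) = 539451 / 2360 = 228.58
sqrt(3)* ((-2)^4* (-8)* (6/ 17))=-768* sqrt(3)/ 17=-78.25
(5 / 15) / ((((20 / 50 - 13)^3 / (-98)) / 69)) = 5750 / 5103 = 1.13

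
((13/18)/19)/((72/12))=13/2052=0.01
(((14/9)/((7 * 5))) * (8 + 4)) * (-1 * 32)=-256/15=-17.07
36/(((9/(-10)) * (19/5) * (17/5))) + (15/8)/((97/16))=-2.79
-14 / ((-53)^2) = -14 / 2809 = -0.00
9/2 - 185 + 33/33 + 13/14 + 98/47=-58064/329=-176.49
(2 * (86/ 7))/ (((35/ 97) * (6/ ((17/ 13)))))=141814/ 9555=14.84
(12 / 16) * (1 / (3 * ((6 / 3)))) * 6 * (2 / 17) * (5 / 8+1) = 39 / 272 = 0.14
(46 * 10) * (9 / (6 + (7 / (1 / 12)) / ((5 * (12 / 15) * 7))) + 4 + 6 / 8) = 2645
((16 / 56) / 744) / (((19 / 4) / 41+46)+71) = 41 / 12503757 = 0.00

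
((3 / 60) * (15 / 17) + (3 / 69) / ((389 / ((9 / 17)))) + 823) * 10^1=147275525 / 17894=8230.44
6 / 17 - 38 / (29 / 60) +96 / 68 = -37890 / 493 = -76.86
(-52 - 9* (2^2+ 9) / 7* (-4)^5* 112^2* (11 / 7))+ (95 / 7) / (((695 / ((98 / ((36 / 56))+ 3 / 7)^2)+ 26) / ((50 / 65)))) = 74126308076713389306 / 219712096331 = 337379276.40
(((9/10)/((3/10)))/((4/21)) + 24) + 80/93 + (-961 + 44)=-326017/372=-876.39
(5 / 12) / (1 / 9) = 15 / 4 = 3.75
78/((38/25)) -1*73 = -412/19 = -21.68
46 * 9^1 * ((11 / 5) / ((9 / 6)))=3036 / 5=607.20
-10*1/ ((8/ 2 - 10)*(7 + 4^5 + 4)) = 1/ 621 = 0.00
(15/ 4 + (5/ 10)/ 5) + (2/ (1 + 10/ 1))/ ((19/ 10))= 16493/ 4180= 3.95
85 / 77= 1.10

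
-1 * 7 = -7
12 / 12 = 1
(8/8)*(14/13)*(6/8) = 21/26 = 0.81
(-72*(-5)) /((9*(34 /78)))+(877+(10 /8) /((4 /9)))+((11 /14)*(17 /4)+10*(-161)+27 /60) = -6041711 /9520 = -634.63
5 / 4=1.25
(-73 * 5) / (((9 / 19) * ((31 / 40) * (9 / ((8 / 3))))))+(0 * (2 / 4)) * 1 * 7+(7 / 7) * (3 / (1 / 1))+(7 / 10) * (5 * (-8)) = -319.60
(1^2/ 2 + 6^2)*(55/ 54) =4015/ 108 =37.18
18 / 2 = 9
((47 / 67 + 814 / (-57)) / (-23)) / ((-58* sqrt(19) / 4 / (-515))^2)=55017213100 / 1403547423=39.20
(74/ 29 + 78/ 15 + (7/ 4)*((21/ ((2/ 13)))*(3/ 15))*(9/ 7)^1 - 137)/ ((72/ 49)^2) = -12593245/ 400896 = -31.41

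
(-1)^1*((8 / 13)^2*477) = -30528 / 169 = -180.64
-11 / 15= -0.73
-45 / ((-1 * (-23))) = -45 / 23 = -1.96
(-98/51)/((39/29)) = -2842/1989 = -1.43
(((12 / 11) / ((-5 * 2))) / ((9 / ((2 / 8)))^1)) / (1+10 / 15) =-1 / 550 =-0.00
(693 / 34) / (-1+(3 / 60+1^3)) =6930 / 17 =407.65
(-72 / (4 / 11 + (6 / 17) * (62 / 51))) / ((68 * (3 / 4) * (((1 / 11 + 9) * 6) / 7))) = -2057 / 9000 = -0.23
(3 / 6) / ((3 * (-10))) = -1 / 60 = -0.02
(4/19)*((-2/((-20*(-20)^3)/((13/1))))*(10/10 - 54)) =689/380000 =0.00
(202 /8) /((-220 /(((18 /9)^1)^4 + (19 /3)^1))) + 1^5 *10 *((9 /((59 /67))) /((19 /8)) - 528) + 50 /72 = -46512060721 /8878320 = -5238.84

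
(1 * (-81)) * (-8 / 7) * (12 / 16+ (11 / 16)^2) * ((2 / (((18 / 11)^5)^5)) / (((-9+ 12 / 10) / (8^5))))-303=-12181220418401293366913073523999 / 39642433235601535781906300928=-307.28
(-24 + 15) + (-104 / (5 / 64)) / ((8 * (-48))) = -5.53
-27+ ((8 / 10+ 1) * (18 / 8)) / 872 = -470799 / 17440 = -27.00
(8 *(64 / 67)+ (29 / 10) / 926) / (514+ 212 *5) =4743063 / 976541080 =0.00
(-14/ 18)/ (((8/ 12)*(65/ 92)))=-322/ 195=-1.65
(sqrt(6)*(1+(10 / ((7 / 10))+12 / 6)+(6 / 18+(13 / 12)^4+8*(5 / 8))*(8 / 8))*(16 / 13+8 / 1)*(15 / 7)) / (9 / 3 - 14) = -87078175*sqrt(6) / 2018016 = -105.70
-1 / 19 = -0.05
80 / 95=16 / 19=0.84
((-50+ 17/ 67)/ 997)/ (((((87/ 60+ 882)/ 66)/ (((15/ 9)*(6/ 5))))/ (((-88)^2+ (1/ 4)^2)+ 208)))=-1044345555/ 17615993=-59.28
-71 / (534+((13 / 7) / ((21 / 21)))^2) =-3479 / 26335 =-0.13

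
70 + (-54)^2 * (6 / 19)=18826 / 19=990.84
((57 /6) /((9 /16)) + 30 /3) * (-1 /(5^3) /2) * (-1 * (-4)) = -484 /1125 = -0.43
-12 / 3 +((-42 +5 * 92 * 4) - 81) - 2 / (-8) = 6853 / 4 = 1713.25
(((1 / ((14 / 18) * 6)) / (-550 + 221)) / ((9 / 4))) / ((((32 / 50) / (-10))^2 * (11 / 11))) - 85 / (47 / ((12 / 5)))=-4.41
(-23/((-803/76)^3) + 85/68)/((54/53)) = 46450859377/37280277144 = 1.25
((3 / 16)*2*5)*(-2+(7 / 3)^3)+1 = 1517 / 72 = 21.07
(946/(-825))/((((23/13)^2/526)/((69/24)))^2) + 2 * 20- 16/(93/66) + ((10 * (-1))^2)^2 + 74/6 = -2534592029597/9839400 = -257596.20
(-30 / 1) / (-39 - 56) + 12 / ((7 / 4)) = 954 / 133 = 7.17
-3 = -3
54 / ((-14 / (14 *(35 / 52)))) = -945 / 26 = -36.35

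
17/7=2.43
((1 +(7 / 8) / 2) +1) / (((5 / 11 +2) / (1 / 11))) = 13 / 144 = 0.09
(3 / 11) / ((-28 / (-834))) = 1251 / 154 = 8.12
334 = 334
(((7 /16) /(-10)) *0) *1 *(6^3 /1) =0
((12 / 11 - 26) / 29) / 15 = -274 / 4785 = -0.06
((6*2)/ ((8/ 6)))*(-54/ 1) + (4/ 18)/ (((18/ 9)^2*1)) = -8747/ 18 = -485.94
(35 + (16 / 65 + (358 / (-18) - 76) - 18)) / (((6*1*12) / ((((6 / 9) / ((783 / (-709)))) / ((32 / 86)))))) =701292461 / 395759520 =1.77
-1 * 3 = -3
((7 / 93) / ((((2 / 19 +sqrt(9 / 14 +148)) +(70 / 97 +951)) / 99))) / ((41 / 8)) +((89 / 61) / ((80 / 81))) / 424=567749977890275878443 / 113280363853146584199040 - 6277007352* sqrt(29134) / 54748088005116467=0.00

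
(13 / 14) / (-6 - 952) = -13 / 13412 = -0.00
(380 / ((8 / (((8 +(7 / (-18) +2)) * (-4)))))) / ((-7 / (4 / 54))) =32870 / 1701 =19.32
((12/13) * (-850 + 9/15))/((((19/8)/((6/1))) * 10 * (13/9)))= -137.13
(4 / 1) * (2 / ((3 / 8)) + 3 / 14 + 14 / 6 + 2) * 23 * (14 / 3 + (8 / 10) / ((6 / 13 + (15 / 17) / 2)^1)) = 42295804 / 8379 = 5047.83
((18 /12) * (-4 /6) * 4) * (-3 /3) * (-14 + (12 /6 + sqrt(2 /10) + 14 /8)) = -41 + 4 * sqrt(5) /5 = -39.21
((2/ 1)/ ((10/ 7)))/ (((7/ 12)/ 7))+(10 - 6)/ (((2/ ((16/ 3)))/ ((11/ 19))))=22.98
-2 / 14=-1 / 7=-0.14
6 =6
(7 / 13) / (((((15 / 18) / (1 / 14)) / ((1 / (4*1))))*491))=3 / 127660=0.00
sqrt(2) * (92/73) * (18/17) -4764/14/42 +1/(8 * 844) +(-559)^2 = 312474.79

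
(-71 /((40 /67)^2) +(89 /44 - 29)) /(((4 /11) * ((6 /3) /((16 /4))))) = -3980709 /3200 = -1243.97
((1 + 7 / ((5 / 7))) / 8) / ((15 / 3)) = 27 / 100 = 0.27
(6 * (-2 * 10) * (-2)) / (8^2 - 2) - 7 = -97 / 31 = -3.13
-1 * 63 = -63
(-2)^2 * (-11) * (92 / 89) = -4048 / 89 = -45.48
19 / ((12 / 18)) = 57 / 2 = 28.50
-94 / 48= -47 / 24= -1.96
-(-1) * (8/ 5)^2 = 64/ 25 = 2.56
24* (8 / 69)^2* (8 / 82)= 2048 / 65067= 0.03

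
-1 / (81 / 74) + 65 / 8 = 4673 / 648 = 7.21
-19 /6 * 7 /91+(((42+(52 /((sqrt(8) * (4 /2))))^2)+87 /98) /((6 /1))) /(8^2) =10781 /122304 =0.09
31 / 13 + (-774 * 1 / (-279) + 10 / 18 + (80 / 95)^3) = 157015826 / 24877593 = 6.31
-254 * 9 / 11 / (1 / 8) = -18288 / 11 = -1662.55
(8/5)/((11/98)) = 784/55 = 14.25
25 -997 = -972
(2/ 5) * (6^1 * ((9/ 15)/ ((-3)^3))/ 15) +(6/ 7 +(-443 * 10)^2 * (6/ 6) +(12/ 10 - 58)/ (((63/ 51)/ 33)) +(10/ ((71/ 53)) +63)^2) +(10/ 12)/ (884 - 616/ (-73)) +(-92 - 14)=19628242.77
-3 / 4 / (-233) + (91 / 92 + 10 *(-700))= -37507682 / 5359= -6999.01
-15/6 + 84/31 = 13/62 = 0.21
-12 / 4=-3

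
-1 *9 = -9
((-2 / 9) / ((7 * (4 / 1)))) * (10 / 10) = -0.01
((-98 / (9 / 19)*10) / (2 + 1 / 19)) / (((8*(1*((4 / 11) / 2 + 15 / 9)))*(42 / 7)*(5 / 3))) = -194579 / 28548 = -6.82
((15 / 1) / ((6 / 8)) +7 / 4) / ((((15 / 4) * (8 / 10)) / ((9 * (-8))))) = -522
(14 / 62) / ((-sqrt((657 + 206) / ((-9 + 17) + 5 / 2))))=-7 *sqrt(36246) / 53506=-0.02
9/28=0.32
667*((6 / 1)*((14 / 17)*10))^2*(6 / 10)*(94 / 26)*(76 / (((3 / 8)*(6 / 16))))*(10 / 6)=11954552422400 / 3757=3181941022.73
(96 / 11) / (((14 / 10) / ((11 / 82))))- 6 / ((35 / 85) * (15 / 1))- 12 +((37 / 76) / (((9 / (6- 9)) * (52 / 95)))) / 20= -43518439 / 3581760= -12.15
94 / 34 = 47 / 17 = 2.76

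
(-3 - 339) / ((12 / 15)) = -855 / 2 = -427.50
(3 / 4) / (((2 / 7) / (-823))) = -17283 / 8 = -2160.38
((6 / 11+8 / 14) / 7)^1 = 0.16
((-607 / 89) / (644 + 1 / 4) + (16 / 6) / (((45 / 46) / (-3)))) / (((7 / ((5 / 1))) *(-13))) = 28170388 / 62613369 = 0.45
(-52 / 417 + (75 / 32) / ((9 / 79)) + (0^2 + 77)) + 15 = 1500509 / 13344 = 112.45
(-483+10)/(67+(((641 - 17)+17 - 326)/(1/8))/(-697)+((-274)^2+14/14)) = -29971/4761168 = -0.01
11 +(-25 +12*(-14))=-182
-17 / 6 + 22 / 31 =-395 / 186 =-2.12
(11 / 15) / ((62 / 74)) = 407 / 465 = 0.88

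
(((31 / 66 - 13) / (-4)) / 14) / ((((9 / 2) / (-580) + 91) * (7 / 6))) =119915 / 56891989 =0.00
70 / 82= 35 / 41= 0.85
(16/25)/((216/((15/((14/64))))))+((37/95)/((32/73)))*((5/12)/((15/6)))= 26909/76608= 0.35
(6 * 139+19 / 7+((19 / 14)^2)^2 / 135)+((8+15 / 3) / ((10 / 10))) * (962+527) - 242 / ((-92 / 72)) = 2431334075783 / 119281680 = 20383.13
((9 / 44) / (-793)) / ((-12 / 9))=27 / 139568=0.00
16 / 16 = 1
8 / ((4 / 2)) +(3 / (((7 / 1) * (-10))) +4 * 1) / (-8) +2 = 3083 / 560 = 5.51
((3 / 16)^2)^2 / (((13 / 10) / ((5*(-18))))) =-18225 / 212992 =-0.09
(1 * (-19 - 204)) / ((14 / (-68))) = 7582 / 7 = 1083.14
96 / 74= 48 / 37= 1.30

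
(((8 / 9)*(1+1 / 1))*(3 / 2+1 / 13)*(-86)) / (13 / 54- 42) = 4128 / 715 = 5.77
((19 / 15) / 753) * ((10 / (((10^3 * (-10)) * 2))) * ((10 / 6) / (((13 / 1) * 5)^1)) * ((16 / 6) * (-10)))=19 / 33037875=0.00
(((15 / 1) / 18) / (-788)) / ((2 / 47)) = -235 / 9456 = -0.02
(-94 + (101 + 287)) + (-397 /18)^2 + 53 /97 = 24545077 /31428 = 780.99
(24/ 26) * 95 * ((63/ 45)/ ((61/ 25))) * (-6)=-239400/ 793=-301.89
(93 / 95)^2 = 8649 / 9025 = 0.96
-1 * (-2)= 2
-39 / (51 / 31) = -403 / 17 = -23.71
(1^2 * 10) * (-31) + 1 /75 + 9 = -22574 /75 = -300.99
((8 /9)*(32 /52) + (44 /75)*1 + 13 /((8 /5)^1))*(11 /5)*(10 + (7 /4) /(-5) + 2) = 555281639 /2340000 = 237.30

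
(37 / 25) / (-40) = -37 / 1000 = -0.04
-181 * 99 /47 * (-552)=9891288 /47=210452.94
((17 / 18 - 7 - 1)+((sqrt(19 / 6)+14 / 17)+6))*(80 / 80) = -71 / 306+sqrt(114) / 6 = 1.55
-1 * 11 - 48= -59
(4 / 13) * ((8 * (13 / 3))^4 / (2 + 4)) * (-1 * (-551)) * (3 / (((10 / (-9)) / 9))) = -4958400512 / 5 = -991680102.40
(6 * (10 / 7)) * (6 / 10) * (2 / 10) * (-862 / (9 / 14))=-6896 / 5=-1379.20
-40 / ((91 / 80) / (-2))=6400 / 91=70.33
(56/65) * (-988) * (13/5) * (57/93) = -1051232/775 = -1356.43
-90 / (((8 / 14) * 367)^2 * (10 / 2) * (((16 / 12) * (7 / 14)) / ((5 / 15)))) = -441 / 2155024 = -0.00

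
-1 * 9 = -9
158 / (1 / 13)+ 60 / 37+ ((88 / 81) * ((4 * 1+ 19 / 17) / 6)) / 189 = 19794369886 / 9629361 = 2055.63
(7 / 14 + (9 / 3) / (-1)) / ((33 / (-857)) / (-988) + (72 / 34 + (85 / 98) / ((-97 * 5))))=-171038748790 / 144760197299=-1.18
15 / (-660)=-1 / 44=-0.02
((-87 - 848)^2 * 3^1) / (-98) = -2622675 / 98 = -26761.99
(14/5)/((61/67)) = 3.08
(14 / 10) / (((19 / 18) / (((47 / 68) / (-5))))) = -2961 / 16150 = -0.18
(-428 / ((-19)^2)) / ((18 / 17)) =-3638 / 3249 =-1.12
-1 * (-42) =42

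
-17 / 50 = -0.34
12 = 12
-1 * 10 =-10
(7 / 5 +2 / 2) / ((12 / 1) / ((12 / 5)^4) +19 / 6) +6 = 203646 / 30485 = 6.68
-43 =-43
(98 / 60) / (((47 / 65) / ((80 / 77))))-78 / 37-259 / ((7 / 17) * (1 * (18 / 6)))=-12018439 / 57387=-209.43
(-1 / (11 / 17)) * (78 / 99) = -442 / 363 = -1.22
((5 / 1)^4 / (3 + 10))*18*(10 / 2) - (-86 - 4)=57420 / 13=4416.92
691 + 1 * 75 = 766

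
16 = 16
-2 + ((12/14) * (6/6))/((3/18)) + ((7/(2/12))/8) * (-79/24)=-3167/224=-14.14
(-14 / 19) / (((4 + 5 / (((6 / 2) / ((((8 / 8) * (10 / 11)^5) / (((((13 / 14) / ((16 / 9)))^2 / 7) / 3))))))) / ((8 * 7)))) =-0.49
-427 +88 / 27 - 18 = -11927 / 27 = -441.74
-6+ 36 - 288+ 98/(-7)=-272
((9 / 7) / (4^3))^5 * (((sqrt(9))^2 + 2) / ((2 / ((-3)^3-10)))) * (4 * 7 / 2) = -24032943 / 2578054119424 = -0.00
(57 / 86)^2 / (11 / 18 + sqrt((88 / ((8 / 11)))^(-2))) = 186219 / 262558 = 0.71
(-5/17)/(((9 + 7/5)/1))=-25/884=-0.03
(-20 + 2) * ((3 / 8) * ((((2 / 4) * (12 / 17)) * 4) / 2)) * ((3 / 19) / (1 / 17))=-243 / 19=-12.79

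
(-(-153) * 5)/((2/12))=4590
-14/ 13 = -1.08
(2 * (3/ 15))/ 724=1/ 1810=0.00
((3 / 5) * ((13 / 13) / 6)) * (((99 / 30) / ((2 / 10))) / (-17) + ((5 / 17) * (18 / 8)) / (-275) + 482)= 1799041 / 37400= 48.10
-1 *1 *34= -34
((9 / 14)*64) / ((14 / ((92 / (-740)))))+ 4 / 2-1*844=-7636042 / 9065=-842.37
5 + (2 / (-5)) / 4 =49 / 10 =4.90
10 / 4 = 5 / 2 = 2.50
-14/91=-2/13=-0.15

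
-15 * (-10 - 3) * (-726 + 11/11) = -141375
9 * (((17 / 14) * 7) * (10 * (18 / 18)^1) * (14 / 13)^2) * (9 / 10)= 134946 / 169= 798.50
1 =1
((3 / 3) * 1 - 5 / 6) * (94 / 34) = 47 / 102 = 0.46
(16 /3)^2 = 256 /9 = 28.44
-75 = -75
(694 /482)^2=120409 /58081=2.07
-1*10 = -10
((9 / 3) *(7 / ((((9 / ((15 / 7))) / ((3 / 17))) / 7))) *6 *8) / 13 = 5040 / 221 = 22.81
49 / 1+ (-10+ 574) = 613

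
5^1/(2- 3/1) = -5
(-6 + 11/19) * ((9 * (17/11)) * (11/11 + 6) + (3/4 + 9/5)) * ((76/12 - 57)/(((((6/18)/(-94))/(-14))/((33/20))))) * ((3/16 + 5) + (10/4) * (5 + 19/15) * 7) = 4106469120411/200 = 20532345602.06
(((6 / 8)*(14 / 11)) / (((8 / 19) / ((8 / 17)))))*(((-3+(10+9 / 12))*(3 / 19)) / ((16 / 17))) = 1953 / 1408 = 1.39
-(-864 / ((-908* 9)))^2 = -576 / 51529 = -0.01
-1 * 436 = -436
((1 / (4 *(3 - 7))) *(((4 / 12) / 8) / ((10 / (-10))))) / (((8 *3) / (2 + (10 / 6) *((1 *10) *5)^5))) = 781250003 / 13824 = 56514.03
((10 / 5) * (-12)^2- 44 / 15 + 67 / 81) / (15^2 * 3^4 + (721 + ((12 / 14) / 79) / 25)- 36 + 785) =320151055 / 22054953861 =0.01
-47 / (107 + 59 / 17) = -799 / 1878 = -0.43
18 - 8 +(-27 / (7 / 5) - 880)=-6225 / 7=-889.29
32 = 32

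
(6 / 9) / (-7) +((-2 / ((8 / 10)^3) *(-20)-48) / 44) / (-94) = -71237 / 694848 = -0.10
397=397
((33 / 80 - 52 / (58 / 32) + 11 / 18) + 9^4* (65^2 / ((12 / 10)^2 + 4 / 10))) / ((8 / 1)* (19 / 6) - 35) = -7234965438659 / 4642320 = -1558480.55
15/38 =0.39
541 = 541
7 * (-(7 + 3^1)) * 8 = -560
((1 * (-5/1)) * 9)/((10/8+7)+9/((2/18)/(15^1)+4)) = -32460/7571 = -4.29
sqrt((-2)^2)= 2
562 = 562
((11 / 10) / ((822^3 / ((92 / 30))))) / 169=253 / 7039850243400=0.00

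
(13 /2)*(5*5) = 325 /2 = 162.50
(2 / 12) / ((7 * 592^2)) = 0.00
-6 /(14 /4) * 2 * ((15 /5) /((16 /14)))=-9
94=94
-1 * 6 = -6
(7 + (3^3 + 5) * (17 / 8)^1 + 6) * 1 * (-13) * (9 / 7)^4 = -6908733 / 2401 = -2877.44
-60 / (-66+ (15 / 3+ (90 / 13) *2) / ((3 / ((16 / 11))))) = 12870 / 12197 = 1.06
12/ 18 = 2/ 3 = 0.67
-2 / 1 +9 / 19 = -29 / 19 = -1.53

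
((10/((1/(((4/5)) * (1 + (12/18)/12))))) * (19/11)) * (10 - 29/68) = 78337/561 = 139.64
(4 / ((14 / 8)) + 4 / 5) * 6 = 648 / 35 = 18.51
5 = 5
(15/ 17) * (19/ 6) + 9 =401/ 34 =11.79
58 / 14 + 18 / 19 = 677 / 133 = 5.09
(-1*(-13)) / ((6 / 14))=91 / 3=30.33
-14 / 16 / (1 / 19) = -133 / 8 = -16.62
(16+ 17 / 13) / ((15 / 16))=240 / 13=18.46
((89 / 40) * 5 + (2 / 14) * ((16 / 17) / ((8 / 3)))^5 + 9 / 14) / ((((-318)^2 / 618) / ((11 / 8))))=1060202451143 / 10720760905344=0.10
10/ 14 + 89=628/ 7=89.71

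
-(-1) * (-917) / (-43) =917 / 43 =21.33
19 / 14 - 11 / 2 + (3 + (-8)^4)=28664 / 7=4094.86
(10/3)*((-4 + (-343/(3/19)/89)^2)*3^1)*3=421861330/23763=17752.86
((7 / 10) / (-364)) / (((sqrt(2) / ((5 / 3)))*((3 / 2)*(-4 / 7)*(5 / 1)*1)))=7*sqrt(2) / 18720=0.00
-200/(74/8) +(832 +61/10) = 816.48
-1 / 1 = -1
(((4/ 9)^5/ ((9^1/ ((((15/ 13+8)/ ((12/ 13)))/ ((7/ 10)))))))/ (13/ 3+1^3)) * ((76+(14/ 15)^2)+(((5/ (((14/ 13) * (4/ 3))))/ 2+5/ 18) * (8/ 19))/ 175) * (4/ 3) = 11680473152/ 22264720695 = 0.52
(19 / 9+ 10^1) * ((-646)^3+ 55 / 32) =-940316436373 / 288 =-3264987626.30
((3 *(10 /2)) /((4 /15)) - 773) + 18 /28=-20051 /28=-716.11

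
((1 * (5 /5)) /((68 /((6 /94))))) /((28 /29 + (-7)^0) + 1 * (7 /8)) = 0.00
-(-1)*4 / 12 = 1 / 3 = 0.33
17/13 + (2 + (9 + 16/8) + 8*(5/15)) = 662/39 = 16.97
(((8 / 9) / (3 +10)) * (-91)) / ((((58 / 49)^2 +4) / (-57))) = 319333 / 4863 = 65.67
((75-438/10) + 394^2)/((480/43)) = 2086403/150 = 13909.35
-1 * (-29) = 29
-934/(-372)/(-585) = -467/108810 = -0.00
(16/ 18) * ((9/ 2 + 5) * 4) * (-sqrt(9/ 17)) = -304 * sqrt(17)/ 51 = -24.58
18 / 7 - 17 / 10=61 / 70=0.87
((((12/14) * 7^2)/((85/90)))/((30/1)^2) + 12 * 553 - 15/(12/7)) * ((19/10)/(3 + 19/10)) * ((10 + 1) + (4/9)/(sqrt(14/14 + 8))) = 1314950879/45900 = 28648.17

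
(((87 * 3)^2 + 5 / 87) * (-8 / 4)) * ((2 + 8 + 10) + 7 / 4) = -2963266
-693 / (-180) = 77 / 20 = 3.85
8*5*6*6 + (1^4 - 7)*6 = 1404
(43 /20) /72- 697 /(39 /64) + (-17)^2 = -16001201 /18720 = -854.77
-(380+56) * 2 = -872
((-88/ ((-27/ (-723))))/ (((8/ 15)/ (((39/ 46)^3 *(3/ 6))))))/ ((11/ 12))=-71479395/ 48668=-1468.71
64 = 64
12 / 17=0.71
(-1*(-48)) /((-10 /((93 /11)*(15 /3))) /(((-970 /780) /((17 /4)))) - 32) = -144336 /93793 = -1.54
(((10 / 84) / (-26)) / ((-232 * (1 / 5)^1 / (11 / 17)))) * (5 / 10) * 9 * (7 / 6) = 275 / 820352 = 0.00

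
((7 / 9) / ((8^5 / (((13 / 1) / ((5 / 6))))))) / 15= 91 / 3686400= 0.00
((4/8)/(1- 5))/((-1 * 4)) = 0.03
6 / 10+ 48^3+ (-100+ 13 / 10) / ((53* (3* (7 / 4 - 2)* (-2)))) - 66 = 5857844 / 53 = 110525.36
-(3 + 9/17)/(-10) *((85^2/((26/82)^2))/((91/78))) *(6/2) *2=154315800/1183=130444.46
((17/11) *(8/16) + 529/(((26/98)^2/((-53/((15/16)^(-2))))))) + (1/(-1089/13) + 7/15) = -82471250774681/235572480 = -350088.65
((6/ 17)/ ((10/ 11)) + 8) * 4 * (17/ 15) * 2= 5704/ 75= 76.05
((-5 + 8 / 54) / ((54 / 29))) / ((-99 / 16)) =30392 / 72171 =0.42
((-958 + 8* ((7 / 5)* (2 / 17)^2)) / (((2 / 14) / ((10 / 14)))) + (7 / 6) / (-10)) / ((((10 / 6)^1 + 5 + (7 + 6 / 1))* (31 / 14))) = -581330281 / 5285810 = -109.98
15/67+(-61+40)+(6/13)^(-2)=-38789/2412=-16.08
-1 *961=-961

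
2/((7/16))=32/7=4.57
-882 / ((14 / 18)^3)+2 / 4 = -26237 / 14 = -1874.07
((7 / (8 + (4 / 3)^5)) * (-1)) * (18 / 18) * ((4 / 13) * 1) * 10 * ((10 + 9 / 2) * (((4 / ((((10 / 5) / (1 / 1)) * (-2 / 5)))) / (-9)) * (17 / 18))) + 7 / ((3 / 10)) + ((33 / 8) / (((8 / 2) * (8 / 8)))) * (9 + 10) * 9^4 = 8503771009 / 66144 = 128564.51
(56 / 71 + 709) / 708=50395 / 50268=1.00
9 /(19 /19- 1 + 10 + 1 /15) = 135 /151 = 0.89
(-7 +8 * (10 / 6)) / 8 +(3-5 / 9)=3.24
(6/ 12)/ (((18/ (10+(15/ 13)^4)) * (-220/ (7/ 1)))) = -470729/ 45240624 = -0.01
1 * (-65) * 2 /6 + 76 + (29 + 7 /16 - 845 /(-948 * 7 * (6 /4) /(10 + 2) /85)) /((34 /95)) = 113871857 /300832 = 378.52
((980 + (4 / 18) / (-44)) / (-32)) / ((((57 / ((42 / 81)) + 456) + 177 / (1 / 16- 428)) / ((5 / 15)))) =-0.02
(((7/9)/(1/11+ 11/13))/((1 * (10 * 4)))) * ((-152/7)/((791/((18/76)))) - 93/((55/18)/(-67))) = 448512181/10599400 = 42.31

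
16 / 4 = 4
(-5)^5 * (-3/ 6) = 1562.50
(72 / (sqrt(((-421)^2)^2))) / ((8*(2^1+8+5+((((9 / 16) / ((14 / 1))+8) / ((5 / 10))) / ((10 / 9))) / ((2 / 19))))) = 6720 / 20180128537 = 0.00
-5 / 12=-0.42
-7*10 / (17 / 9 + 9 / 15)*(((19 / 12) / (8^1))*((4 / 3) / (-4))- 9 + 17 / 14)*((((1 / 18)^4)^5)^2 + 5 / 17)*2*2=321561241126369618106996845542029280767967009165023815325 / 1237733482806712242846869909987033926251228374149103616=259.80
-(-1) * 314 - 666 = -352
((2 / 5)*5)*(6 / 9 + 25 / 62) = 199 / 93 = 2.14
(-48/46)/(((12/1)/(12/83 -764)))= 126800/1909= 66.42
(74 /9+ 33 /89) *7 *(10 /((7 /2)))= 137660 /801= 171.86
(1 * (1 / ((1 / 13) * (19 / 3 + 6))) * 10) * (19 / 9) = 2470 / 111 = 22.25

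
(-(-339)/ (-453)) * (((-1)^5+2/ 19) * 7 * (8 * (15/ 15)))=107576/ 2869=37.50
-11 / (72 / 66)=-121 / 12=-10.08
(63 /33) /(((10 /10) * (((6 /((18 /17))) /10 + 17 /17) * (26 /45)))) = 14175 /6721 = 2.11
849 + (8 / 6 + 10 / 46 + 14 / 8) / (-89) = 20853925 / 24564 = 848.96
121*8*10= 9680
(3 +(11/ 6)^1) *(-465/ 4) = -4495/ 8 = -561.88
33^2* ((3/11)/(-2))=-297/2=-148.50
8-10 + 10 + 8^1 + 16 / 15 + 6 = 346 / 15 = 23.07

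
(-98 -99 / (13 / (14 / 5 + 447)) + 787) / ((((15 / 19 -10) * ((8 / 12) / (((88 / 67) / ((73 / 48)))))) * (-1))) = -1647093888 / 4279625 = -384.87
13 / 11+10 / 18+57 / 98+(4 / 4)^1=32201 / 9702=3.32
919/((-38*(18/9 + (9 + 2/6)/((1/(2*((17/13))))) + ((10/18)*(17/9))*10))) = -967707/1476680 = -0.66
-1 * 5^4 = -625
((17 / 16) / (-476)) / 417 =-1 / 186816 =-0.00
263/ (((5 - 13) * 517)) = -263/ 4136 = -0.06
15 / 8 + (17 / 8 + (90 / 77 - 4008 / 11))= -27658 / 77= -359.19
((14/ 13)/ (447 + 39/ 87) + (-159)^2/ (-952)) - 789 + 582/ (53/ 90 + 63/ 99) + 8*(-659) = -34165841107353/ 6087401684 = -5612.55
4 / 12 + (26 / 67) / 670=22484 / 67335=0.33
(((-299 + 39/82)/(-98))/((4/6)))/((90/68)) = 59449/17220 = 3.45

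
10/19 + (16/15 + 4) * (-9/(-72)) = 661/570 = 1.16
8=8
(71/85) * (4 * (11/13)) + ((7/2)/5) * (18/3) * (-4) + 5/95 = -58451/4199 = -13.92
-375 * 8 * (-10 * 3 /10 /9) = 1000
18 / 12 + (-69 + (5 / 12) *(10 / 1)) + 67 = 11 / 3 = 3.67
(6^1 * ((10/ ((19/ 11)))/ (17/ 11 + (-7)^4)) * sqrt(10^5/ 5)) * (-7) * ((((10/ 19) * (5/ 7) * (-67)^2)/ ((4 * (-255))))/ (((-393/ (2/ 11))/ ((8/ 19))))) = -987580000 * sqrt(2)/ 302765636253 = -0.00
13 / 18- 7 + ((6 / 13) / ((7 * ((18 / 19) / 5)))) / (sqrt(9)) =-10093 / 1638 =-6.16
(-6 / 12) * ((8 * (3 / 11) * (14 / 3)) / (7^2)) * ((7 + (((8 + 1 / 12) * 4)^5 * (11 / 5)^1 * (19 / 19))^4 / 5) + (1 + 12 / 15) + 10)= -636935437983240527706005259645194505203038328 / 839007496490625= -759153452915968780413742700000.00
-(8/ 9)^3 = -512/ 729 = -0.70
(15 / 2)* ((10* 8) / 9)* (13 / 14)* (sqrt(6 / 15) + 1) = 260* sqrt(10) / 21 + 1300 / 21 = 101.06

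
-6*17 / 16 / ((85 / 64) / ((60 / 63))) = -4.57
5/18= 0.28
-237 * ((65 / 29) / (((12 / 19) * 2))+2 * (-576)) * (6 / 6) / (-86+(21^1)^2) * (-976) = -749467.54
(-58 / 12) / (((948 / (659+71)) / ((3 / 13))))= -10585 / 12324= -0.86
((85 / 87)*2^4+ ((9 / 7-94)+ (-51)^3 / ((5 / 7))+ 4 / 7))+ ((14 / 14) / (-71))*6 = -40166435618 / 216195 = -185788.00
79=79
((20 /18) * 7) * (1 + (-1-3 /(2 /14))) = -490 /3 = -163.33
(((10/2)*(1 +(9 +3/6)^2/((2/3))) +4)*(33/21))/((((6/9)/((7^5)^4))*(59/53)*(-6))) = -618036698055746440317/32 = -19313646814242076259.91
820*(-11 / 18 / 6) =-2255 / 27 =-83.52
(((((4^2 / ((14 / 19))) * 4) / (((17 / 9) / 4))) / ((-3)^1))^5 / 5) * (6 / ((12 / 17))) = -10336990828311871488 / 7018687235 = -1472781231.33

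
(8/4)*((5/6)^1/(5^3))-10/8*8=-749/75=-9.99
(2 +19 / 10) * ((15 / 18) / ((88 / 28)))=1.03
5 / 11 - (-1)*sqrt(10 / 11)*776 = 5 / 11 + 776*sqrt(110) / 11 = 740.34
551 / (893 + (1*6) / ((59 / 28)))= 32509 / 52855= 0.62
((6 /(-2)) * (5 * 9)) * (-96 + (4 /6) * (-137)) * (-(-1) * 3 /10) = 7587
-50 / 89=-0.56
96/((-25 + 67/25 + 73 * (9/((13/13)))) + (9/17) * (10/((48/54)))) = 54400/363027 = 0.15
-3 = -3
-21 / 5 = -4.20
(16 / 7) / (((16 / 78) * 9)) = 26 / 21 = 1.24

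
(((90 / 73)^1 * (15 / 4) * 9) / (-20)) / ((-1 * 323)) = 1215 / 188632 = 0.01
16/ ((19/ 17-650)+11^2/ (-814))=-20128/ 816481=-0.02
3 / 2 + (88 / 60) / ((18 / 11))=647 / 270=2.40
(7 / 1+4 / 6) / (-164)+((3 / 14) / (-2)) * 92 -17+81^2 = 22503427 / 3444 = 6534.10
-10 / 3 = -3.33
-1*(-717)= 717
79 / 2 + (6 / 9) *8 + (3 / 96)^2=137731 / 3072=44.83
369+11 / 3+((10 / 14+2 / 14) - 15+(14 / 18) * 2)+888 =78629 / 63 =1248.08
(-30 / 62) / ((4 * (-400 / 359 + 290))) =-359 / 857336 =-0.00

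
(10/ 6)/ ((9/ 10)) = 50/ 27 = 1.85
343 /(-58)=-5.91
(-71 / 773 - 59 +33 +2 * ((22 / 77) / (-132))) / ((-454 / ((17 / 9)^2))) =673342834 / 3283237881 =0.21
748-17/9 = 6715/9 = 746.11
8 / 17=0.47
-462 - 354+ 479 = -337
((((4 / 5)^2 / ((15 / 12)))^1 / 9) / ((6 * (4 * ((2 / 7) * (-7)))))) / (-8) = 1 / 6750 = 0.00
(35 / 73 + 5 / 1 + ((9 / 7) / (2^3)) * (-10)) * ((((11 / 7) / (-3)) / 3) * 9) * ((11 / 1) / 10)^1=-191543 / 28616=-6.69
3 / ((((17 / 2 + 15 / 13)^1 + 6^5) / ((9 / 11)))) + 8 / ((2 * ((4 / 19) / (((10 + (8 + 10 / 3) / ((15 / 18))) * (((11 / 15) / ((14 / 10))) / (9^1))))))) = 54915464804 / 2104228665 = 26.10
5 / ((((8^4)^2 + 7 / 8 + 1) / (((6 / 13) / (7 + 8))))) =16 / 1744830659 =0.00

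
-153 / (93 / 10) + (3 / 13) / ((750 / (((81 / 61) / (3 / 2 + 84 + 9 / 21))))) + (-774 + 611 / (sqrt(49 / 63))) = -974012553141 / 1232222875 + 1833*sqrt(7) / 7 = -97.64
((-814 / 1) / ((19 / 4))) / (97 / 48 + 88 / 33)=-52096 / 1425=-36.56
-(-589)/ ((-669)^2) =589/ 447561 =0.00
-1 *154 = -154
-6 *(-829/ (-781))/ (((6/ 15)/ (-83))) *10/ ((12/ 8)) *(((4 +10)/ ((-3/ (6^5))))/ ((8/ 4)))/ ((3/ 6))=-249686841600/ 781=-319701461.72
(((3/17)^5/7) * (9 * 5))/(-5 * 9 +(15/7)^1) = -729/28397140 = -0.00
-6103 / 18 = -339.06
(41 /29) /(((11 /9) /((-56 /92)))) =-0.70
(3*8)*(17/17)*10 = 240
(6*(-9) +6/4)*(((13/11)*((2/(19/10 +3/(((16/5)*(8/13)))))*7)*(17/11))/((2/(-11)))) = 2156.72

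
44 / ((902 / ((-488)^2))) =476288 / 41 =11616.78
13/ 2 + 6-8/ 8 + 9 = 41/ 2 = 20.50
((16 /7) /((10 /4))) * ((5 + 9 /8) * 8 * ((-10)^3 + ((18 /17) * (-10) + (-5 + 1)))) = -3863552 /85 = -45453.55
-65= -65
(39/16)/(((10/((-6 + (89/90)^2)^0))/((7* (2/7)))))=39/80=0.49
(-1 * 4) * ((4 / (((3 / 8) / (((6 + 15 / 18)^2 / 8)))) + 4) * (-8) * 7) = 400736 / 27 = 14842.07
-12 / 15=-0.80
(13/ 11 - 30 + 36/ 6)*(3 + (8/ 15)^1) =-13303/ 165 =-80.62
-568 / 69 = -8.23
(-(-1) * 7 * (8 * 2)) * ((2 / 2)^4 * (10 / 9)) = 1120 / 9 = 124.44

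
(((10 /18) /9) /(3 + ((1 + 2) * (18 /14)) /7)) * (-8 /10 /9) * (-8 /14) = 56 /63423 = 0.00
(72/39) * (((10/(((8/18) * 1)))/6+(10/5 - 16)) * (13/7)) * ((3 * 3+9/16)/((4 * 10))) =-18819/2240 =-8.40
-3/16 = -0.19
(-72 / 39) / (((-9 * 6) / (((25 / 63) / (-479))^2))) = 2500 / 106546205493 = 0.00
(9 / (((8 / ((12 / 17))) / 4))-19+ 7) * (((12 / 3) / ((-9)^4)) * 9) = -200 / 4131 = -0.05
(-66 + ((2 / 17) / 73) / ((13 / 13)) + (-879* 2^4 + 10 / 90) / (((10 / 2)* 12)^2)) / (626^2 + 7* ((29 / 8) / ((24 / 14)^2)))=-899446136 / 5042257324731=-0.00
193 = 193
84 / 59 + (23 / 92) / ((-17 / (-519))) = 36333 / 4012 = 9.06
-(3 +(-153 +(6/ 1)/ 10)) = 747/ 5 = 149.40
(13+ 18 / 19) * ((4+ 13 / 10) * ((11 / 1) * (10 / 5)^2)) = 61798 / 19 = 3252.53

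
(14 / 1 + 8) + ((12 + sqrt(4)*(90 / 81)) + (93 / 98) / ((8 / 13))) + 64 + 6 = 760385 / 7056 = 107.76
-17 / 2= -8.50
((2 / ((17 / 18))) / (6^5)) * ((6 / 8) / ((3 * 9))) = 1 / 132192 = 0.00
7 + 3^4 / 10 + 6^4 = 13111 / 10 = 1311.10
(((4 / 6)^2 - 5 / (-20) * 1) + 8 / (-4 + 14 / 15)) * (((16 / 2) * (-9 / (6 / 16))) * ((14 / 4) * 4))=355040 / 69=5145.51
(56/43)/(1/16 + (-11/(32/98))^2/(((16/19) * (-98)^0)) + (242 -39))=229376/273120649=0.00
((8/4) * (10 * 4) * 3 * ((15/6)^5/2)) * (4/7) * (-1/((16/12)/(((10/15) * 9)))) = -421875/14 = -30133.93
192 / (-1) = -192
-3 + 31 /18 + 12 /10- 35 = -3157 /90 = -35.08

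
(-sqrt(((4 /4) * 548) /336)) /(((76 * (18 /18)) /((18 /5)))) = -3 * sqrt(2877) /2660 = -0.06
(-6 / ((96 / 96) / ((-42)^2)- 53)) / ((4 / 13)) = 34398 / 93491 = 0.37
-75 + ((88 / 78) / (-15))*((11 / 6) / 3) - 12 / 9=-402137 / 5265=-76.38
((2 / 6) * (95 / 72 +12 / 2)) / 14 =527 / 3024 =0.17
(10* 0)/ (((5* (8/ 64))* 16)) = 0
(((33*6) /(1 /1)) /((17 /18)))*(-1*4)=-14256 /17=-838.59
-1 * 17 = -17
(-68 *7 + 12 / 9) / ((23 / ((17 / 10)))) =-12104 / 345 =-35.08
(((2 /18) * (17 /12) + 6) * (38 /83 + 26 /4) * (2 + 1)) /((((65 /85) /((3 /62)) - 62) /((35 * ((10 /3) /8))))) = -40088125 /988032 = -40.57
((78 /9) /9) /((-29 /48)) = -416 /261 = -1.59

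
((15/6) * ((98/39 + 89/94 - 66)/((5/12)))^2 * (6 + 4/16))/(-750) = -52566108529/111996300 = -469.36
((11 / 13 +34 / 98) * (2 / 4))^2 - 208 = -84255552 / 405769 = -207.64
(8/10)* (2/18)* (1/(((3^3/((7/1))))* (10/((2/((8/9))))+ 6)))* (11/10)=77/31725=0.00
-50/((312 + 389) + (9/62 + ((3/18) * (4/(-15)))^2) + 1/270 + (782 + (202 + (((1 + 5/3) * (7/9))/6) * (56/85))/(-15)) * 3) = -0.02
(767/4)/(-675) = -767/2700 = -0.28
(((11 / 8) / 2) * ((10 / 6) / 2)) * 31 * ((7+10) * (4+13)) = 492745 / 96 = 5132.76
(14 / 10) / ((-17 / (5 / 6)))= -7 / 102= -0.07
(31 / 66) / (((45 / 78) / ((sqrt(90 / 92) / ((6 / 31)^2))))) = 387283*sqrt(230) / 273240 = 21.50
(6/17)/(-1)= -6/17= -0.35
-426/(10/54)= -11502/5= -2300.40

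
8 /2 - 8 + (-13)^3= -2201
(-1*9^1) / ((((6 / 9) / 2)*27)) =-1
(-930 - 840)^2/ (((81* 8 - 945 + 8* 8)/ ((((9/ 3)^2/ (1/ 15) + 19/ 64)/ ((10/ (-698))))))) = 473379780195/ 3728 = 126979554.77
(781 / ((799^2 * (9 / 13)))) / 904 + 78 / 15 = 135044844701 / 25970152680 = 5.20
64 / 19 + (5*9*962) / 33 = 1315.19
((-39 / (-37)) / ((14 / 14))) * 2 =78 / 37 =2.11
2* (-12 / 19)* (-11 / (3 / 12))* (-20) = -21120 / 19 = -1111.58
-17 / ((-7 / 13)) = 221 / 7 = 31.57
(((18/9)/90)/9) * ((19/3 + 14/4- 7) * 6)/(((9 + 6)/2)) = 34/6075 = 0.01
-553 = -553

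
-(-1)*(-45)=-45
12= 12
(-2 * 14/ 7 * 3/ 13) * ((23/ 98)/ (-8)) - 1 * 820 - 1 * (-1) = -2086743/ 2548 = -818.97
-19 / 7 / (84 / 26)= -247 / 294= -0.84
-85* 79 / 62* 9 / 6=-162.46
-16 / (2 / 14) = -112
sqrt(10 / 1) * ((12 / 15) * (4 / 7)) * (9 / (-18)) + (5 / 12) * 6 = 5 / 2- 8 * sqrt(10) / 35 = 1.78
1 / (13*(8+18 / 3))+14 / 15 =2563 / 2730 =0.94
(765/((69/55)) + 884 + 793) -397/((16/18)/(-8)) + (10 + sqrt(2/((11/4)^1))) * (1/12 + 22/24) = 2 * sqrt(22)/11 + 135005/23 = 5870.64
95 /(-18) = -95 /18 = -5.28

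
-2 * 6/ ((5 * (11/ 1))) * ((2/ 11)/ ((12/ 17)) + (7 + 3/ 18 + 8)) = -2036/ 605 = -3.37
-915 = -915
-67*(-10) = 670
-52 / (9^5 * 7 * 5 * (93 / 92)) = -4784 / 192204495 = -0.00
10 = 10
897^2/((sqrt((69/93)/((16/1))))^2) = 17351568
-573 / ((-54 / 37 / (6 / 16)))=7067 / 48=147.23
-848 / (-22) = 424 / 11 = 38.55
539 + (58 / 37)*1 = 20001 / 37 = 540.57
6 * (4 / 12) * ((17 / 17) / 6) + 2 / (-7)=1 / 21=0.05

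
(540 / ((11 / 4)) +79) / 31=3029 / 341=8.88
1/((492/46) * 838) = 23/206148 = 0.00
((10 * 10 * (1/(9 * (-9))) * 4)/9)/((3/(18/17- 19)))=122000/37179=3.28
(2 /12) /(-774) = -1 /4644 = -0.00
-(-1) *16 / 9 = 16 / 9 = 1.78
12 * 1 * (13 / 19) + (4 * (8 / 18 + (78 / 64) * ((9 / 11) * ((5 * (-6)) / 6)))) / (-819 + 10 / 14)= 709619327 / 86194944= 8.23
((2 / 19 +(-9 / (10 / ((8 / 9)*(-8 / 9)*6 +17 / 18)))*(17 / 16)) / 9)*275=3747425 / 32832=114.14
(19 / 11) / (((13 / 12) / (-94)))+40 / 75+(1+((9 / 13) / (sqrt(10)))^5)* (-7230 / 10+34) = -1798241 / 2145-3129597* sqrt(10) / 28561000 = -838.69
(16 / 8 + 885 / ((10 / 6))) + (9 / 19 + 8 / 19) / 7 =70906 / 133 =533.13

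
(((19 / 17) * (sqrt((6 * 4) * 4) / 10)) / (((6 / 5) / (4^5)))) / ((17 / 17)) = 19456 * sqrt(6) / 51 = 934.46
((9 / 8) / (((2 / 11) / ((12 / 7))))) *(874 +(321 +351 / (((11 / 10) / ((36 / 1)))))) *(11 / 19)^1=41432985 / 532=77881.55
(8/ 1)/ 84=2/ 21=0.10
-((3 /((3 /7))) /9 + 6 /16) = -83 /72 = -1.15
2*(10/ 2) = 10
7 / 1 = 7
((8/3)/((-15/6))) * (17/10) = -136/75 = -1.81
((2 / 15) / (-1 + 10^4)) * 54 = 4 / 5555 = 0.00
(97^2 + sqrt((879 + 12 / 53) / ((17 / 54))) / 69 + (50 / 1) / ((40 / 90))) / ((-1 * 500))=-19043 / 1000-21 * sqrt(571234) / 10361500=-19.04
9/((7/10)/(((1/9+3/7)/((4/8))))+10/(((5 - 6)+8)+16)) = 140760/16943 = 8.31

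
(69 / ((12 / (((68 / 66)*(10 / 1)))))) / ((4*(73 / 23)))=44965 / 9636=4.67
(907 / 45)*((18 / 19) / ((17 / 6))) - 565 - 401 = -1549206 / 1615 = -959.26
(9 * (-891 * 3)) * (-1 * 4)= 96228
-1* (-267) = 267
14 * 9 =126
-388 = -388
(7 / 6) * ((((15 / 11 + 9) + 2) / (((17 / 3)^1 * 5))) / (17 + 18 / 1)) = 4 / 275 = 0.01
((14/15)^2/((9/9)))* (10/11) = 392/495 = 0.79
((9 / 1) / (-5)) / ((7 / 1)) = -9 / 35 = -0.26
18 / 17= 1.06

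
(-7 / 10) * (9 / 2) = -3.15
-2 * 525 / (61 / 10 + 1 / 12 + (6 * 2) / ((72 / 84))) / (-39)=3000 / 2249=1.33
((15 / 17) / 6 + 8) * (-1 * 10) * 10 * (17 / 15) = -2770 / 3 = -923.33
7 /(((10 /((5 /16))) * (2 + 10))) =7 /384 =0.02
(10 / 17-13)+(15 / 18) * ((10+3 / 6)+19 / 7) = -1999 / 1428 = -1.40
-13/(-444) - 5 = -2207/444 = -4.97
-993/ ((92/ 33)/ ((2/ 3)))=-10923/ 46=-237.46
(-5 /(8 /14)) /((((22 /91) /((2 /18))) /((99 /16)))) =-3185 /128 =-24.88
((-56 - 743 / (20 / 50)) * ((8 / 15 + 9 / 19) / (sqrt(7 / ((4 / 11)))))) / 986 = -156907 * sqrt(77) / 3091110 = -0.45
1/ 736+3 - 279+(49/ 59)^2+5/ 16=-704545169/ 2562016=-275.00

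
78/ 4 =39/ 2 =19.50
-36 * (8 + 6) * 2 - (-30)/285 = -19150/19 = -1007.89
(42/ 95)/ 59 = 42/ 5605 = 0.01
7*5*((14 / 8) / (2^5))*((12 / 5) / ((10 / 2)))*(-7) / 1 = -1029 / 160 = -6.43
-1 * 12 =-12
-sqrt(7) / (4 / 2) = -sqrt(7) / 2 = -1.32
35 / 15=7 / 3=2.33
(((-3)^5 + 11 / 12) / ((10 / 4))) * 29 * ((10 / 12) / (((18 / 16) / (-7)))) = 1179430 / 81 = 14560.86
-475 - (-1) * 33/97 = -46042/97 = -474.66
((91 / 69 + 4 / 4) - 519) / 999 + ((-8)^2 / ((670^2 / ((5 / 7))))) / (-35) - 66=-25213564133321 / 379053292275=-66.52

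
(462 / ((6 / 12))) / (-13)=-924 / 13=-71.08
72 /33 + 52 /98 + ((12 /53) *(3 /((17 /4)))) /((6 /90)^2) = 18780862 /485639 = 38.67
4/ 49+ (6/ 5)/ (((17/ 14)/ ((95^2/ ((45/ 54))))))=8915324/ 833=10702.67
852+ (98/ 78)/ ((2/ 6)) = 11125/ 13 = 855.77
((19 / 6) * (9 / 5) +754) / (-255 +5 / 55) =-83567 / 28040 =-2.98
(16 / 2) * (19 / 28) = 38 / 7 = 5.43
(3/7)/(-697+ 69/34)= -102/165403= -0.00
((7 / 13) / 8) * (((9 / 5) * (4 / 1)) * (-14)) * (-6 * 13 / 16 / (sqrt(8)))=1323 * sqrt(2) / 160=11.69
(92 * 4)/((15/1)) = 368/15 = 24.53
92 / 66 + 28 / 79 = 4558 / 2607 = 1.75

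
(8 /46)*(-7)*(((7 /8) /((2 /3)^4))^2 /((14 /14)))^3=-232592867762172183 /25288767438848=-9197.48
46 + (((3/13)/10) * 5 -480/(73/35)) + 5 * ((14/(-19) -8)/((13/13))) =-8211527/36062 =-227.71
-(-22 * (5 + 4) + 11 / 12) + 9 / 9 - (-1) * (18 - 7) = 2509 / 12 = 209.08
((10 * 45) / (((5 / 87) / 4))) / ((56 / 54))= 211410 / 7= 30201.43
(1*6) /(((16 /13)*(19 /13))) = 507 /152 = 3.34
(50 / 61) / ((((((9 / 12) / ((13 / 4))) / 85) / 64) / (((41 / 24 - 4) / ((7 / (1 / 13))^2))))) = -1870000 / 349713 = -5.35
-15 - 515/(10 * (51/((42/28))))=-1123/68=-16.51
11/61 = 0.18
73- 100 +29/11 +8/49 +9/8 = -99501/4312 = -23.08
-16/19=-0.84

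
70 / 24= 35 / 12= 2.92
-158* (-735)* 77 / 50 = 894201 / 5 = 178840.20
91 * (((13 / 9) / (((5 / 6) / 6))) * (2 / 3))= 9464 / 15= 630.93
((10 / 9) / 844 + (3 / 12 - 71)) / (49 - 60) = 537407 / 83556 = 6.43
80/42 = 40/21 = 1.90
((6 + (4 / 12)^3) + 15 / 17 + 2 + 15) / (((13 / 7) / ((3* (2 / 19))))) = 153706 / 37791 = 4.07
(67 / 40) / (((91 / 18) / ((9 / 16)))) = 5427 / 29120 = 0.19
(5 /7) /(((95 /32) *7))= 32 /931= 0.03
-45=-45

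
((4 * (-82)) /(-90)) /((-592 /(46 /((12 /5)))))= -0.12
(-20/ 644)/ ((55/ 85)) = -85/ 1771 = -0.05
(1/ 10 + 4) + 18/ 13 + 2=973/ 130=7.48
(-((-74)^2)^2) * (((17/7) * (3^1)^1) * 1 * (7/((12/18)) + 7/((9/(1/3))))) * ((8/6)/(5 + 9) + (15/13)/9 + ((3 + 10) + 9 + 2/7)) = -130000727966360/2457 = -52910349192.66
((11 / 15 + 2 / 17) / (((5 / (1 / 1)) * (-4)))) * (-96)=1736 / 425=4.08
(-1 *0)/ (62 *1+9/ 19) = 0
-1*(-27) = 27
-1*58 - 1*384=-442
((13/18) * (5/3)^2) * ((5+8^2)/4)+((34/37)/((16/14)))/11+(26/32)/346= 2109878549/60835104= 34.68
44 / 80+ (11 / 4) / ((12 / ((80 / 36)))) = 143 / 135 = 1.06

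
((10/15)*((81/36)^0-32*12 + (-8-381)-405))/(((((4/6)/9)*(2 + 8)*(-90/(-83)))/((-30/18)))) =97691/60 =1628.18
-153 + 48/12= -149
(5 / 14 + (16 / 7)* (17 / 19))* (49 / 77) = 1.53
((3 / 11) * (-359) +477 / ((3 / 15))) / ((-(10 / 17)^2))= -3635331 / 550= -6609.69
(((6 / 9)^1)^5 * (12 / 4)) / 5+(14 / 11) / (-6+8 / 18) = -3343 / 22275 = -0.15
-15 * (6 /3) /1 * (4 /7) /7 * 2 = -240 /49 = -4.90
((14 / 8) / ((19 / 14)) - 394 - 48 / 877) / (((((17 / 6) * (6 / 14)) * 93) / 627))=-1007875715 / 462179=-2180.70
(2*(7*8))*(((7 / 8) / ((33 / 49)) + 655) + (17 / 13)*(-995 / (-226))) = 3594585778 / 48477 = 74150.33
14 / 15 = 0.93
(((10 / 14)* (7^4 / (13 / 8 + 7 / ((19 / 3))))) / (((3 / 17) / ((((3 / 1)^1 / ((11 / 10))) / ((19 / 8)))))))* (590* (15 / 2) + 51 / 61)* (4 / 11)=6578318.06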